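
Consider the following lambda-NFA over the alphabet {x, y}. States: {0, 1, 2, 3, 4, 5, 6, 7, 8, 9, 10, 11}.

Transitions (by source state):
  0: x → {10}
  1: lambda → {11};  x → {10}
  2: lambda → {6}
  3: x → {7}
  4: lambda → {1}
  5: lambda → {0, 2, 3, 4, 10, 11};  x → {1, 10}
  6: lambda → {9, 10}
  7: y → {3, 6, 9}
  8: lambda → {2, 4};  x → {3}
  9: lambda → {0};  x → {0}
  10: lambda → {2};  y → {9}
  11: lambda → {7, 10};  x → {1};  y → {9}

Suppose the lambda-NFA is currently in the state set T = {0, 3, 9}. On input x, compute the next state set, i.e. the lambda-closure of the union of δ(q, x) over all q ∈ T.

{0, 2, 6, 7, 9, 10}

0 on x → {10}.
3 on x → {7}.
9 on x → {0}.
Union after reading x: {0, 7, 10}.
Now take the lambda-closure:
From 10 via lambda: add 2.
From 2 via lambda: add 6.
From 6 via lambda: add 9.
No new states can be added; the closed set is {0, 2, 6, 7, 9, 10}.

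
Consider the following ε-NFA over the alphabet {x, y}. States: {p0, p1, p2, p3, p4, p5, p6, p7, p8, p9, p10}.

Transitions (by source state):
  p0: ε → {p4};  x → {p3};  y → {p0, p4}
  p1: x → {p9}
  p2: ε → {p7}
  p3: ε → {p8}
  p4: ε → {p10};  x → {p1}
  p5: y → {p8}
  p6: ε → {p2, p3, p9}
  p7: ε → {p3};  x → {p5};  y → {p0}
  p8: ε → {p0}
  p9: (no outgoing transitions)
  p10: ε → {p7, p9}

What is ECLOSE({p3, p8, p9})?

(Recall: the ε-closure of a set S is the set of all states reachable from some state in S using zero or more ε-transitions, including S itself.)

{p0, p3, p4, p7, p8, p9, p10}

Start with {p3, p8, p9}.
From p8 via ε: add p0.
From p0 via ε: add p4.
From p4 via ε: add p10.
From p10 via ε: add p7.
No new states can be added; the closed set is {p0, p3, p4, p7, p8, p9, p10}.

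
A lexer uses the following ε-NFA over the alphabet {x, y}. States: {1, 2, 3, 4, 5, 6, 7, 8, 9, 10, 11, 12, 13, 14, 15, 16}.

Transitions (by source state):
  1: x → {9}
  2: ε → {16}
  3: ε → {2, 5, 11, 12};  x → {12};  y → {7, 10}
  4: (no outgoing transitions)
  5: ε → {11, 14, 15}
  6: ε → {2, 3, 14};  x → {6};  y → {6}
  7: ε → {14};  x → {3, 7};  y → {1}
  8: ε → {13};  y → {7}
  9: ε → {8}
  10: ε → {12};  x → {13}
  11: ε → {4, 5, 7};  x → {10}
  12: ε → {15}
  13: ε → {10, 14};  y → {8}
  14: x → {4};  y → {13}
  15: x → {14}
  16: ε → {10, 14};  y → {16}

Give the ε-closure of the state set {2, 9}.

Start with {2, 9}.
From 2 via ε: add 16.
From 9 via ε: add 8.
From 8 via ε: add 13.
From 16 via ε: add 10, 14.
From 10 via ε: add 12.
From 12 via ε: add 15.
No new states can be added; the closed set is {2, 8, 9, 10, 12, 13, 14, 15, 16}.

{2, 8, 9, 10, 12, 13, 14, 15, 16}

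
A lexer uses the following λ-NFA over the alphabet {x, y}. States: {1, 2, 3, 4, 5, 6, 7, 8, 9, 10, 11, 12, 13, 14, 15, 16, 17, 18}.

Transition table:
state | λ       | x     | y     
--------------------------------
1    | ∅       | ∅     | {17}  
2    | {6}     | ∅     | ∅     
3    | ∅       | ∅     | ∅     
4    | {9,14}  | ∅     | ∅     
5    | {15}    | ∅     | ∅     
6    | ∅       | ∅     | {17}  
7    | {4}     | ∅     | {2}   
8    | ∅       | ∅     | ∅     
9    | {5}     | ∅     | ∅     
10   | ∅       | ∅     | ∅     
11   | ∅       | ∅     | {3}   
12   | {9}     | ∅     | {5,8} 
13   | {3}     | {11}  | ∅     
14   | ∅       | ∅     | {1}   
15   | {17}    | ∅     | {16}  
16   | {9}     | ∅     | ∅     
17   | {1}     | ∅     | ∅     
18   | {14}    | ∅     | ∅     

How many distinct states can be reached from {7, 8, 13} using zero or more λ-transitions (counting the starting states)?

11

Start with {7, 8, 13}.
From 7 via λ: add 4.
From 13 via λ: add 3.
From 4 via λ: add 9, 14.
From 9 via λ: add 5.
From 5 via λ: add 15.
From 15 via λ: add 17.
From 17 via λ: add 1.
λ-closure = {1, 3, 4, 5, 7, 8, 9, 13, 14, 15, 17}, which has 11 states.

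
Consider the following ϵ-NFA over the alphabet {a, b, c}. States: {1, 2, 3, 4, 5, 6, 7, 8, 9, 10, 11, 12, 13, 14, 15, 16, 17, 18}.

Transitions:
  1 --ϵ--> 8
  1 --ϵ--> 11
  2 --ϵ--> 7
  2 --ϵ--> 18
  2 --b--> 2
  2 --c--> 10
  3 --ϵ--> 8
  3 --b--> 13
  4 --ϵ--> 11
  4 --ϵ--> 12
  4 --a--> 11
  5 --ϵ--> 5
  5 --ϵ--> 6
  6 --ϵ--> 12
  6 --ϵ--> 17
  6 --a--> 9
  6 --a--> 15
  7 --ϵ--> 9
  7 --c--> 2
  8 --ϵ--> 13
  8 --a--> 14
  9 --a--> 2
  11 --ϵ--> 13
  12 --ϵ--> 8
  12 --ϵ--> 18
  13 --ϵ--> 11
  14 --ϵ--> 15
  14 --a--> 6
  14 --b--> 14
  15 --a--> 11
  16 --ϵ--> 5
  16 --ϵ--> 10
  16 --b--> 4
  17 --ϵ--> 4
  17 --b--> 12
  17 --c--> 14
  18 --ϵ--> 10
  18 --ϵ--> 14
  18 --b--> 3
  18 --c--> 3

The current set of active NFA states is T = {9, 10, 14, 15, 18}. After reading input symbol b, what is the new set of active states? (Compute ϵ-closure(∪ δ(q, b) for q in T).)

{3, 8, 11, 13, 14, 15}

14 on b → {14}.
18 on b → {3}.
No b-transition from 9, 10, 15.
Union after reading b: {3, 14}.
Now take the ϵ-closure:
From 3 via ϵ: add 8.
From 14 via ϵ: add 15.
From 8 via ϵ: add 13.
From 13 via ϵ: add 11.
No new states can be added; the closed set is {3, 8, 11, 13, 14, 15}.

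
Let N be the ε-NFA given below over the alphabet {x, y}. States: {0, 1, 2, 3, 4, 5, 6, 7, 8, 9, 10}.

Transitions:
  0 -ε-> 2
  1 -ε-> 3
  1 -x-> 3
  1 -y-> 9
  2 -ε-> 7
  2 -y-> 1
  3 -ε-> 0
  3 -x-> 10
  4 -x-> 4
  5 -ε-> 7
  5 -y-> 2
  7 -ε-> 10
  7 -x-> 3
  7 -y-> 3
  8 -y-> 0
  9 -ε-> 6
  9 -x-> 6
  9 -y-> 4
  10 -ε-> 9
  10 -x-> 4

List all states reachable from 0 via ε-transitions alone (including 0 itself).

{0, 2, 6, 7, 9, 10}

Start with {0}.
From 0 via ε: add 2.
From 2 via ε: add 7.
From 7 via ε: add 10.
From 10 via ε: add 9.
From 9 via ε: add 6.
No new states can be added; the closed set is {0, 2, 6, 7, 9, 10}.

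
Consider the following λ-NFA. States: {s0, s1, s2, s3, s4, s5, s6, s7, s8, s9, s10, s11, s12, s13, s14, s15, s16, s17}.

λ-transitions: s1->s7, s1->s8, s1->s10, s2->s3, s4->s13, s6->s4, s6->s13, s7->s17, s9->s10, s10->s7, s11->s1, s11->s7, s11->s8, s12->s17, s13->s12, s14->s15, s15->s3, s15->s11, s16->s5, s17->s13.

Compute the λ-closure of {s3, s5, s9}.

Start with {s3, s5, s9}.
From s9 via λ: add s10.
From s10 via λ: add s7.
From s7 via λ: add s17.
From s17 via λ: add s13.
From s13 via λ: add s12.
No new states can be added; the closed set is {s3, s5, s7, s9, s10, s12, s13, s17}.

{s3, s5, s7, s9, s10, s12, s13, s17}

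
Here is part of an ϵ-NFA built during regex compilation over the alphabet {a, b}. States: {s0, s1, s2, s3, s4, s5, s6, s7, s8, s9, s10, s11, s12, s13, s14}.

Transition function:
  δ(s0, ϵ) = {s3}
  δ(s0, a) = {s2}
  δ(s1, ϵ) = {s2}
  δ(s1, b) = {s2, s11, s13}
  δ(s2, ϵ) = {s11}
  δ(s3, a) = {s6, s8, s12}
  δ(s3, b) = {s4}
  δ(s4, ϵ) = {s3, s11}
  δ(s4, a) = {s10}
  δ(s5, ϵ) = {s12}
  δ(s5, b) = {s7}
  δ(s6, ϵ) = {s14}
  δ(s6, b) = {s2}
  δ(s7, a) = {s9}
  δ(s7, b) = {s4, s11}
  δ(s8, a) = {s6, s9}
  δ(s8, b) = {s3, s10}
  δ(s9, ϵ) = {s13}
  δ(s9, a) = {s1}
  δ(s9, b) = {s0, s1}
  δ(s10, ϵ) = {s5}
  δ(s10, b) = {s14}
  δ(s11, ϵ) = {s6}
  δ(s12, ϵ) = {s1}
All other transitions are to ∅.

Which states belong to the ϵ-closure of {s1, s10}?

{s1, s2, s5, s6, s10, s11, s12, s14}

Start with {s1, s10}.
From s1 via ϵ: add s2.
From s10 via ϵ: add s5.
From s2 via ϵ: add s11.
From s5 via ϵ: add s12.
From s11 via ϵ: add s6.
From s6 via ϵ: add s14.
No new states can be added; the closed set is {s1, s2, s5, s6, s10, s11, s12, s14}.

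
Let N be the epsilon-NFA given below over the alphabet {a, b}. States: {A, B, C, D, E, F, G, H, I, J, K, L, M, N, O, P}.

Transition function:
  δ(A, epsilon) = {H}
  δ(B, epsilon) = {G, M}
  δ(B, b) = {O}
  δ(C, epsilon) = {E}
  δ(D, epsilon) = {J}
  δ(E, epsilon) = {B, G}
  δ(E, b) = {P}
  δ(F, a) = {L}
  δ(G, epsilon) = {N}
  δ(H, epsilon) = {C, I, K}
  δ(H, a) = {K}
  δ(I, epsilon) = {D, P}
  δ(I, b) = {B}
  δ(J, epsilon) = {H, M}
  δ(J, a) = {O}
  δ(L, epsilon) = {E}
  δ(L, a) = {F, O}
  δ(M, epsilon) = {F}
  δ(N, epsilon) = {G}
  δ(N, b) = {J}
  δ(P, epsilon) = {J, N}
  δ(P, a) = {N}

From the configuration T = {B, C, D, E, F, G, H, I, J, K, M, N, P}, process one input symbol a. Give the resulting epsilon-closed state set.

F on a → {L}.
H on a → {K}.
J on a → {O}.
P on a → {N}.
No a-transition from B, C, D, E, G, I, K, M, N.
Union after reading a: {K, L, N, O}.
Now take the epsilon-closure:
From L via epsilon: add E.
From N via epsilon: add G.
From E via epsilon: add B.
From B via epsilon: add M.
From M via epsilon: add F.
No new states can be added; the closed set is {B, E, F, G, K, L, M, N, O}.

{B, E, F, G, K, L, M, N, O}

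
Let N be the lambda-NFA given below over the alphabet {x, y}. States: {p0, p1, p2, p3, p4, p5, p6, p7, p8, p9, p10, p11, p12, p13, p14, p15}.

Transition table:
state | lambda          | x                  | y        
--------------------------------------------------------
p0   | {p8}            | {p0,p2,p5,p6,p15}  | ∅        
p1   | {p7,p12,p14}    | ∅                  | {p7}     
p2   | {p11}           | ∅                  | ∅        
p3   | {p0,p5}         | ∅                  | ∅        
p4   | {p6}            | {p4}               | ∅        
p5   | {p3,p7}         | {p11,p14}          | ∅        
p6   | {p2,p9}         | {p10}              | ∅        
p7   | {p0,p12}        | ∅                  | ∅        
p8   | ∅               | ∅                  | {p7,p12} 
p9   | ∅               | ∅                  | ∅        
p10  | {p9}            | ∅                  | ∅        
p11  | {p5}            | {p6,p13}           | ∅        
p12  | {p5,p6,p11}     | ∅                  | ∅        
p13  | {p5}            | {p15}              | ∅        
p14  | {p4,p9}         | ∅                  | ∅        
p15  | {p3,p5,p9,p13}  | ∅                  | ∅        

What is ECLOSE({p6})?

Start with {p6}.
From p6 via lambda: add p2, p9.
From p2 via lambda: add p11.
From p11 via lambda: add p5.
From p5 via lambda: add p3, p7.
From p3 via lambda: add p0.
From p7 via lambda: add p12.
From p0 via lambda: add p8.
No new states can be added; the closed set is {p0, p2, p3, p5, p6, p7, p8, p9, p11, p12}.

{p0, p2, p3, p5, p6, p7, p8, p9, p11, p12}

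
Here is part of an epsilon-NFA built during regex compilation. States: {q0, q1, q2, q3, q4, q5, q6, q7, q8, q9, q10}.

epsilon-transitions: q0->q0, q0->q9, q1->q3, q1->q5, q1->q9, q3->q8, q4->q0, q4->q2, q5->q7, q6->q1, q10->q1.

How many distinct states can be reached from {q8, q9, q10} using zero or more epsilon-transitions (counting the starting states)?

Start with {q8, q9, q10}.
From q10 via epsilon: add q1.
From q1 via epsilon: add q3, q5.
From q5 via epsilon: add q7.
epsilon-closure = {q1, q3, q5, q7, q8, q9, q10}, which has 7 states.

7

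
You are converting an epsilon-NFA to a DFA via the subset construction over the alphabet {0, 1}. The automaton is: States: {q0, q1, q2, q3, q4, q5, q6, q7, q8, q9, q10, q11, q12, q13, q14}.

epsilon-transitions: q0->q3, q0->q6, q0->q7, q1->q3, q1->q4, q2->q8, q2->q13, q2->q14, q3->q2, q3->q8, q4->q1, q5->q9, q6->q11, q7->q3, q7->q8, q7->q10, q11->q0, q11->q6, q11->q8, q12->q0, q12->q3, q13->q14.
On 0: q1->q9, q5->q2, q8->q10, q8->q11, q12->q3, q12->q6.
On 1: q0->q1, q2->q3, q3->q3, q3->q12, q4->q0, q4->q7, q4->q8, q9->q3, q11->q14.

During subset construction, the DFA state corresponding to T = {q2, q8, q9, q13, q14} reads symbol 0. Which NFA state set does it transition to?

q8 on 0 → {q10, q11}.
No 0-transition from q2, q9, q13, q14.
Union after reading 0: {q10, q11}.
Now take the epsilon-closure:
From q11 via epsilon: add q0, q6, q8.
From q0 via epsilon: add q3, q7.
From q3 via epsilon: add q2.
From q2 via epsilon: add q13, q14.
No new states can be added; the closed set is {q0, q2, q3, q6, q7, q8, q10, q11, q13, q14}.

{q0, q2, q3, q6, q7, q8, q10, q11, q13, q14}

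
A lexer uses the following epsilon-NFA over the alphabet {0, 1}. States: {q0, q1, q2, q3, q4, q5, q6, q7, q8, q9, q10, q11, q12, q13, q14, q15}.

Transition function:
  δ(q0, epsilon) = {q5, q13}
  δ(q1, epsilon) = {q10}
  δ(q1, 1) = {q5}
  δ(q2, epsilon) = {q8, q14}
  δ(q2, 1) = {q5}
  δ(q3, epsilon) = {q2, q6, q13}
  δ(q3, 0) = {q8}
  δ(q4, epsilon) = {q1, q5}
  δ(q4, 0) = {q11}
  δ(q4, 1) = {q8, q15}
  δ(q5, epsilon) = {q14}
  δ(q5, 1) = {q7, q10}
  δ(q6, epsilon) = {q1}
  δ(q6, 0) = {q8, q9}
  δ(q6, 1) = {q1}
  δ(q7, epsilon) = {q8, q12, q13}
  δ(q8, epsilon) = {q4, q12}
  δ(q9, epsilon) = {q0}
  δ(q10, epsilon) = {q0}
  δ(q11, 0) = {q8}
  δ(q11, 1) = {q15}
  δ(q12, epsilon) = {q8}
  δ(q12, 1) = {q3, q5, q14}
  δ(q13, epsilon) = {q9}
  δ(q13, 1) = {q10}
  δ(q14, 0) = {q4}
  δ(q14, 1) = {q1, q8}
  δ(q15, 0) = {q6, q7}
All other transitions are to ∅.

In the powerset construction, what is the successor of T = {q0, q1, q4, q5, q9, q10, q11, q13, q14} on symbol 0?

{q0, q1, q4, q5, q8, q9, q10, q11, q12, q13, q14}

q4 on 0 → {q11}.
q11 on 0 → {q8}.
q14 on 0 → {q4}.
No 0-transition from q0, q1, q5, q9, q10, q13.
Union after reading 0: {q4, q8, q11}.
Now take the epsilon-closure:
From q4 via epsilon: add q1, q5.
From q8 via epsilon: add q12.
From q1 via epsilon: add q10.
From q5 via epsilon: add q14.
From q10 via epsilon: add q0.
From q0 via epsilon: add q13.
From q13 via epsilon: add q9.
No new states can be added; the closed set is {q0, q1, q4, q5, q8, q9, q10, q11, q12, q13, q14}.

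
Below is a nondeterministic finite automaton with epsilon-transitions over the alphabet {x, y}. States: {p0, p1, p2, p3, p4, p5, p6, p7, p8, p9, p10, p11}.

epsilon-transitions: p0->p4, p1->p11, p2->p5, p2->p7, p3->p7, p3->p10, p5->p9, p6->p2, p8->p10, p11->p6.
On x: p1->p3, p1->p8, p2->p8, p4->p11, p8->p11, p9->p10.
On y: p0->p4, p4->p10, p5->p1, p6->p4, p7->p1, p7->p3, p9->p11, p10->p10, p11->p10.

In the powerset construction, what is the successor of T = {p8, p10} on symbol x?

{p2, p5, p6, p7, p9, p11}

p8 on x → {p11}.
No x-transition from p10.
Union after reading x: {p11}.
Now take the epsilon-closure:
From p11 via epsilon: add p6.
From p6 via epsilon: add p2.
From p2 via epsilon: add p5, p7.
From p5 via epsilon: add p9.
No new states can be added; the closed set is {p2, p5, p6, p7, p9, p11}.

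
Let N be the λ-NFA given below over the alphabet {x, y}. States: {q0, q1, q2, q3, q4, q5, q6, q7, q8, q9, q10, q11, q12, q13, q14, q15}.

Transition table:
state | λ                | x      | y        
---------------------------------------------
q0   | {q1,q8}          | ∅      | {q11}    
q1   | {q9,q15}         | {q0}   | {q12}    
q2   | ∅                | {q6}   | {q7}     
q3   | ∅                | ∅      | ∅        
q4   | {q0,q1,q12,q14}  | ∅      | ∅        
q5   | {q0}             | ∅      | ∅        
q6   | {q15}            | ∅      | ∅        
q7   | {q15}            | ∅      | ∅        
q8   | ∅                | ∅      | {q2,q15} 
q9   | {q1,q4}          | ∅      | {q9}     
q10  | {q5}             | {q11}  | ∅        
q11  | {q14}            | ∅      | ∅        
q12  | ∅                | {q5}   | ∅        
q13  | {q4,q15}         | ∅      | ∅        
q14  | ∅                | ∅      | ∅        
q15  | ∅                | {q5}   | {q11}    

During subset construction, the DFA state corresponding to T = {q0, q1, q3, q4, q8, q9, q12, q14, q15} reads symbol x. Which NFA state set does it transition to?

{q0, q1, q4, q5, q8, q9, q12, q14, q15}

q1 on x → {q0}.
q12 on x → {q5}.
q15 on x → {q5}.
No x-transition from q0, q3, q4, q8, q9, q14.
Union after reading x: {q0, q5}.
Now take the λ-closure:
From q0 via λ: add q1, q8.
From q1 via λ: add q9, q15.
From q9 via λ: add q4.
From q4 via λ: add q12, q14.
No new states can be added; the closed set is {q0, q1, q4, q5, q8, q9, q12, q14, q15}.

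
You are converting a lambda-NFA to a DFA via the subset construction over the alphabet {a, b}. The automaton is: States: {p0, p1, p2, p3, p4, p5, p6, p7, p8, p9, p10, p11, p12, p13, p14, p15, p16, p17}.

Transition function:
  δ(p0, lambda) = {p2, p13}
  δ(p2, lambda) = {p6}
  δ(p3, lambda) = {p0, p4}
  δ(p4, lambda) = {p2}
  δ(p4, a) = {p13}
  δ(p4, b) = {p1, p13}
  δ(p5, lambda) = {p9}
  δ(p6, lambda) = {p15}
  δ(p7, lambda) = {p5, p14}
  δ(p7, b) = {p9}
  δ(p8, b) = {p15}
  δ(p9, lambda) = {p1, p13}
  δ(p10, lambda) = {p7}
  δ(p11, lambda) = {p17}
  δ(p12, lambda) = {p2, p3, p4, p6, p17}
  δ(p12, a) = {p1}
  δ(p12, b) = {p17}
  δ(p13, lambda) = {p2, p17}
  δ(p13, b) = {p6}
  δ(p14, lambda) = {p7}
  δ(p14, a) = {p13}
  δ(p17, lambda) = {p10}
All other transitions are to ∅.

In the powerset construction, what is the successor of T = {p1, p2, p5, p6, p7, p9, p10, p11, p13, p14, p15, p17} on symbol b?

{p1, p2, p5, p6, p7, p9, p10, p13, p14, p15, p17}

p7 on b → {p9}.
p13 on b → {p6}.
No b-transition from p1, p2, p5, p6, p9, p10, p11, p14, p15, p17.
Union after reading b: {p6, p9}.
Now take the lambda-closure:
From p6 via lambda: add p15.
From p9 via lambda: add p1, p13.
From p13 via lambda: add p2, p17.
From p17 via lambda: add p10.
From p10 via lambda: add p7.
From p7 via lambda: add p5, p14.
No new states can be added; the closed set is {p1, p2, p5, p6, p7, p9, p10, p13, p14, p15, p17}.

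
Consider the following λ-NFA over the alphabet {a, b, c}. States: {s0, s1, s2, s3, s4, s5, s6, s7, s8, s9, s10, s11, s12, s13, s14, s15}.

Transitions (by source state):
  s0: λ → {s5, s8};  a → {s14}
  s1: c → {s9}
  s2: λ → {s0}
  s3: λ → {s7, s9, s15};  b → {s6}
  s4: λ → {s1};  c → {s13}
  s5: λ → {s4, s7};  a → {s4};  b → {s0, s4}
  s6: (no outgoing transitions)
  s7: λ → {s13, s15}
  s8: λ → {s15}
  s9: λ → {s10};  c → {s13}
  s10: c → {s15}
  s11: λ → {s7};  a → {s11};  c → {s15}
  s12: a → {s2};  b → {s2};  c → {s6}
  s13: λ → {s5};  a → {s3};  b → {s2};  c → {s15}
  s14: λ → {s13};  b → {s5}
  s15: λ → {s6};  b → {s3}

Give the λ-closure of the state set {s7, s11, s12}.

Start with {s7, s11, s12}.
From s7 via λ: add s13, s15.
From s13 via λ: add s5.
From s15 via λ: add s6.
From s5 via λ: add s4.
From s4 via λ: add s1.
No new states can be added; the closed set is {s1, s4, s5, s6, s7, s11, s12, s13, s15}.

{s1, s4, s5, s6, s7, s11, s12, s13, s15}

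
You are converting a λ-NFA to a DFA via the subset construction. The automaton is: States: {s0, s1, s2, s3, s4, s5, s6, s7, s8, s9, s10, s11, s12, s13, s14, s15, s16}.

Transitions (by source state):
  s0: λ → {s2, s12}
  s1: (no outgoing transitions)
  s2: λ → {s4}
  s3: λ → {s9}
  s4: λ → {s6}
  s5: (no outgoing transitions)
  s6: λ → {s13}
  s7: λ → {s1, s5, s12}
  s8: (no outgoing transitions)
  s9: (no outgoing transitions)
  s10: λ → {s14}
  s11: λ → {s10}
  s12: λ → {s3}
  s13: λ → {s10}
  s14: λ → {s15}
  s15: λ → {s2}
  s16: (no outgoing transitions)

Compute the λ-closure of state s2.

Start with {s2}.
From s2 via λ: add s4.
From s4 via λ: add s6.
From s6 via λ: add s13.
From s13 via λ: add s10.
From s10 via λ: add s14.
From s14 via λ: add s15.
No new states can be added; the closed set is {s2, s4, s6, s10, s13, s14, s15}.

{s2, s4, s6, s10, s13, s14, s15}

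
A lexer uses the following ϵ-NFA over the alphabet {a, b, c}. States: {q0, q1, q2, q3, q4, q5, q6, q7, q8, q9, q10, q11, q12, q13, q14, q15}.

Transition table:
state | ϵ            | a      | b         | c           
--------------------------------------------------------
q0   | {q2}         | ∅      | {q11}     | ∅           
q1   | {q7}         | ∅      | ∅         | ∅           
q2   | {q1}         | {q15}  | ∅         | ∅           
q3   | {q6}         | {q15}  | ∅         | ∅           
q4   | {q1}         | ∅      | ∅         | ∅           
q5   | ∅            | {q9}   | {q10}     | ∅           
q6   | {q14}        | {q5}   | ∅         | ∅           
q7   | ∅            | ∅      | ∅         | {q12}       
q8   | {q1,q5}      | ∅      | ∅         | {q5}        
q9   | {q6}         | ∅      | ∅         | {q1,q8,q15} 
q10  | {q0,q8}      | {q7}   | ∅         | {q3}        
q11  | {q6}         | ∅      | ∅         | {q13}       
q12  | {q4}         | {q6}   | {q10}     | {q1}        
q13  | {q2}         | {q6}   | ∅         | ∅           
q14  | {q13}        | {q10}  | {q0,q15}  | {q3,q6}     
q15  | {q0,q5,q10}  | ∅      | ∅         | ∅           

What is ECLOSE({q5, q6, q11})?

{q1, q2, q5, q6, q7, q11, q13, q14}

Start with {q5, q6, q11}.
From q6 via ϵ: add q14.
From q14 via ϵ: add q13.
From q13 via ϵ: add q2.
From q2 via ϵ: add q1.
From q1 via ϵ: add q7.
No new states can be added; the closed set is {q1, q2, q5, q6, q7, q11, q13, q14}.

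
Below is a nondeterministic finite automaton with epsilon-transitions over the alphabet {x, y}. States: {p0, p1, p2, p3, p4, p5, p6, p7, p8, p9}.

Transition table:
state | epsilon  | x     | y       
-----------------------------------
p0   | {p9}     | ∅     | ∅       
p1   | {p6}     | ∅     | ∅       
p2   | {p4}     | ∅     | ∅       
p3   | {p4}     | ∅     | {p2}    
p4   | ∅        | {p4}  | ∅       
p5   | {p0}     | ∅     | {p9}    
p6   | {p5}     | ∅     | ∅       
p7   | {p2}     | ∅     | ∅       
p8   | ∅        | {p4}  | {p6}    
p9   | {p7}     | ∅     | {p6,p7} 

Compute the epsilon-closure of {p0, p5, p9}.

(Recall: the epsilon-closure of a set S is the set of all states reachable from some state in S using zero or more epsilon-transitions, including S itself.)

Start with {p0, p5, p9}.
From p9 via epsilon: add p7.
From p7 via epsilon: add p2.
From p2 via epsilon: add p4.
No new states can be added; the closed set is {p0, p2, p4, p5, p7, p9}.

{p0, p2, p4, p5, p7, p9}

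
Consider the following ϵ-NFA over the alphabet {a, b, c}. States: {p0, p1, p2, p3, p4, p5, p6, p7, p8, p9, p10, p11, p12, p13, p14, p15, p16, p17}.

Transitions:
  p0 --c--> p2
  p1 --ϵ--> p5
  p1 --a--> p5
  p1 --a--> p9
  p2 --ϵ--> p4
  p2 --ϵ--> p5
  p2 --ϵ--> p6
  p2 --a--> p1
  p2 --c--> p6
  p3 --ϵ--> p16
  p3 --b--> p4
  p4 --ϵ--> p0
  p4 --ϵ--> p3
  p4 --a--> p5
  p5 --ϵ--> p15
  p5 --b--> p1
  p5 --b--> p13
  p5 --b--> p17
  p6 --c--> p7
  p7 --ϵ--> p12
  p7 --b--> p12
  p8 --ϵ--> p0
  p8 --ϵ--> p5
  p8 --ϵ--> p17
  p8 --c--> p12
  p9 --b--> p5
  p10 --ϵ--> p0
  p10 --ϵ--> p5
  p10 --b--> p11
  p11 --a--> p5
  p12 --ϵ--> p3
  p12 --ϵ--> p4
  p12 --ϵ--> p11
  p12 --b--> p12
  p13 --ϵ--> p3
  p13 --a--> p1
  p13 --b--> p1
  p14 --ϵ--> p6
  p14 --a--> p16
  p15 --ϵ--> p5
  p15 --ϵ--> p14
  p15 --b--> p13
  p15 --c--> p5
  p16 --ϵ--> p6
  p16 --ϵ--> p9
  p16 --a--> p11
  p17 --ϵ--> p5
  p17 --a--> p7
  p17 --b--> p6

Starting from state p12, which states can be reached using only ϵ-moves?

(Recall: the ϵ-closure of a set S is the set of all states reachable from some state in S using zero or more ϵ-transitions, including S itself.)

{p0, p3, p4, p6, p9, p11, p12, p16}

Start with {p12}.
From p12 via ϵ: add p3, p4, p11.
From p3 via ϵ: add p16.
From p4 via ϵ: add p0.
From p16 via ϵ: add p6, p9.
No new states can be added; the closed set is {p0, p3, p4, p6, p9, p11, p12, p16}.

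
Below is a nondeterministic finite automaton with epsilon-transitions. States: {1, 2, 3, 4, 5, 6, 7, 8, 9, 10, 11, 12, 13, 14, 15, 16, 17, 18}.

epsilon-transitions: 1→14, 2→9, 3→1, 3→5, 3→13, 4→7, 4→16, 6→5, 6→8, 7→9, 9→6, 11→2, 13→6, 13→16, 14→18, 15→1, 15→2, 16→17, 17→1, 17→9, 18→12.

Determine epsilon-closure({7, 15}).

Start with {7, 15}.
From 7 via epsilon: add 9.
From 15 via epsilon: add 1, 2.
From 1 via epsilon: add 14.
From 9 via epsilon: add 6.
From 6 via epsilon: add 5, 8.
From 14 via epsilon: add 18.
From 18 via epsilon: add 12.
No new states can be added; the closed set is {1, 2, 5, 6, 7, 8, 9, 12, 14, 15, 18}.

{1, 2, 5, 6, 7, 8, 9, 12, 14, 15, 18}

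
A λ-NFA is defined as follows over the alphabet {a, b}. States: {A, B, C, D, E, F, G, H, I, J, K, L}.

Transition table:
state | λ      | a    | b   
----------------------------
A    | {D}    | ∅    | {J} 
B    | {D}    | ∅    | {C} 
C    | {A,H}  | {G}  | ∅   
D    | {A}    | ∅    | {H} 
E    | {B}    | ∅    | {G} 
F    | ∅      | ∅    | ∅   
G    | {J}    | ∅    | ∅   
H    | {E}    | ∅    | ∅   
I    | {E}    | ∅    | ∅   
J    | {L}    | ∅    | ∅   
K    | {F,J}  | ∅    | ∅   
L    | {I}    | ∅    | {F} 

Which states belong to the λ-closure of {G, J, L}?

Start with {G, J, L}.
From L via λ: add I.
From I via λ: add E.
From E via λ: add B.
From B via λ: add D.
From D via λ: add A.
No new states can be added; the closed set is {A, B, D, E, G, I, J, L}.

{A, B, D, E, G, I, J, L}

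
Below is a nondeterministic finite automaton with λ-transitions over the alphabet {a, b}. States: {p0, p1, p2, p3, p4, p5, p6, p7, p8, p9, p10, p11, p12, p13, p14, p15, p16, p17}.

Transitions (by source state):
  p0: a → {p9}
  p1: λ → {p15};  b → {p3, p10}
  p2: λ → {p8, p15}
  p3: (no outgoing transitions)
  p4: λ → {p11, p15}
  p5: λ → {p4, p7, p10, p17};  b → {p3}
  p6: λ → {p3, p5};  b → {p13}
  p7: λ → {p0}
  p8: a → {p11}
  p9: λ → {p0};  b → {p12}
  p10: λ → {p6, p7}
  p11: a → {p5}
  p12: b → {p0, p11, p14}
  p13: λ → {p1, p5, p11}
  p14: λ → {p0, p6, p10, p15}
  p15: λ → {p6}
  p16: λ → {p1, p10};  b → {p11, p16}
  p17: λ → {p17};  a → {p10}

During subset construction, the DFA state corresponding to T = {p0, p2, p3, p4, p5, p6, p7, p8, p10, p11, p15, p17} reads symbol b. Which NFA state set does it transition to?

p5 on b → {p3}.
p6 on b → {p13}.
No b-transition from p0, p2, p3, p4, p7, p8, p10, p11, p15, p17.
Union after reading b: {p3, p13}.
Now take the λ-closure:
From p13 via λ: add p1, p5, p11.
From p1 via λ: add p15.
From p5 via λ: add p4, p7, p10, p17.
From p7 via λ: add p0.
From p10 via λ: add p6.
No new states can be added; the closed set is {p0, p1, p3, p4, p5, p6, p7, p10, p11, p13, p15, p17}.

{p0, p1, p3, p4, p5, p6, p7, p10, p11, p13, p15, p17}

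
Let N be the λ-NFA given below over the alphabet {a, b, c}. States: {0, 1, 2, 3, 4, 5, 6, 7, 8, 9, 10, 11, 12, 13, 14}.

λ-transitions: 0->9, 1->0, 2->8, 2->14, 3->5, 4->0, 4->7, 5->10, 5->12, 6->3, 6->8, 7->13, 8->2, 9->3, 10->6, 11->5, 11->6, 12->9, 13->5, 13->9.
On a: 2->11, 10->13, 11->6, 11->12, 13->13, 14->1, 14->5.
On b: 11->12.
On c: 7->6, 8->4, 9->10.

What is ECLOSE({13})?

{2, 3, 5, 6, 8, 9, 10, 12, 13, 14}

Start with {13}.
From 13 via λ: add 5, 9.
From 5 via λ: add 10, 12.
From 9 via λ: add 3.
From 10 via λ: add 6.
From 6 via λ: add 8.
From 8 via λ: add 2.
From 2 via λ: add 14.
No new states can be added; the closed set is {2, 3, 5, 6, 8, 9, 10, 12, 13, 14}.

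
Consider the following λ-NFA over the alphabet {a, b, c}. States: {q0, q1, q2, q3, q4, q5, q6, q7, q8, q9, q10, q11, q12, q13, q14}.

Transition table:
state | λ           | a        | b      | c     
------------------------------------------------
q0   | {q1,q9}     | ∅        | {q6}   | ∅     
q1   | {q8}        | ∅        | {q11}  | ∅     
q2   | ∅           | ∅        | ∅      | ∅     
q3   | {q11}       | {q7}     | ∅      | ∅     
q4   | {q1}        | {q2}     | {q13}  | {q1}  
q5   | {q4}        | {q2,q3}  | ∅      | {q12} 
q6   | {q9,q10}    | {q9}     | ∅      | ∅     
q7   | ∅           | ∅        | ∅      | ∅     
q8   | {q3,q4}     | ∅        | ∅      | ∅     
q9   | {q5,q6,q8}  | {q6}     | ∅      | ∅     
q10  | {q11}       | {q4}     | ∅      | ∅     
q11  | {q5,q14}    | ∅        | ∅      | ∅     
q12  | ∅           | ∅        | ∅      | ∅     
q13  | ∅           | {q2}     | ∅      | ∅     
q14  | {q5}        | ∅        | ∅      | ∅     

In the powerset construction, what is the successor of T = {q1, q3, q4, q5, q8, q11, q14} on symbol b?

{q1, q3, q4, q5, q8, q11, q13, q14}

q1 on b → {q11}.
q4 on b → {q13}.
No b-transition from q3, q5, q8, q11, q14.
Union after reading b: {q11, q13}.
Now take the λ-closure:
From q11 via λ: add q5, q14.
From q5 via λ: add q4.
From q4 via λ: add q1.
From q1 via λ: add q8.
From q8 via λ: add q3.
No new states can be added; the closed set is {q1, q3, q4, q5, q8, q11, q13, q14}.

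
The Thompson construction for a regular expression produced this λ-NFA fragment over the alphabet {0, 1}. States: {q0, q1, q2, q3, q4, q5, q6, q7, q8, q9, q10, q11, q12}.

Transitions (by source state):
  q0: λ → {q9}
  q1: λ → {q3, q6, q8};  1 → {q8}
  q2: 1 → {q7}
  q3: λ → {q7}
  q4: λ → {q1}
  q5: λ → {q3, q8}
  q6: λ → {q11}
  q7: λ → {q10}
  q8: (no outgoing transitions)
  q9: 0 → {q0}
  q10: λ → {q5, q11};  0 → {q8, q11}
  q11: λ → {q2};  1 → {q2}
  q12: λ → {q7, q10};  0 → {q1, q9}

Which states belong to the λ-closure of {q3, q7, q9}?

Start with {q3, q7, q9}.
From q7 via λ: add q10.
From q10 via λ: add q5, q11.
From q5 via λ: add q8.
From q11 via λ: add q2.
No new states can be added; the closed set is {q2, q3, q5, q7, q8, q9, q10, q11}.

{q2, q3, q5, q7, q8, q9, q10, q11}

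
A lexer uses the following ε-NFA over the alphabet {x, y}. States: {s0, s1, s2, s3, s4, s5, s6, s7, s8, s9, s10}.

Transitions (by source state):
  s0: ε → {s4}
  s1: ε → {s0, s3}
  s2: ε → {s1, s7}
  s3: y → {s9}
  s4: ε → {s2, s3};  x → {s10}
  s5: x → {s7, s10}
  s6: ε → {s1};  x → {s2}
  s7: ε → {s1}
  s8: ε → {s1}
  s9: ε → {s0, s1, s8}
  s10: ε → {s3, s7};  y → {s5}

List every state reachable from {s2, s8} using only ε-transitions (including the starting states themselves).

Start with {s2, s8}.
From s2 via ε: add s1, s7.
From s1 via ε: add s0, s3.
From s0 via ε: add s4.
No new states can be added; the closed set is {s0, s1, s2, s3, s4, s7, s8}.

{s0, s1, s2, s3, s4, s7, s8}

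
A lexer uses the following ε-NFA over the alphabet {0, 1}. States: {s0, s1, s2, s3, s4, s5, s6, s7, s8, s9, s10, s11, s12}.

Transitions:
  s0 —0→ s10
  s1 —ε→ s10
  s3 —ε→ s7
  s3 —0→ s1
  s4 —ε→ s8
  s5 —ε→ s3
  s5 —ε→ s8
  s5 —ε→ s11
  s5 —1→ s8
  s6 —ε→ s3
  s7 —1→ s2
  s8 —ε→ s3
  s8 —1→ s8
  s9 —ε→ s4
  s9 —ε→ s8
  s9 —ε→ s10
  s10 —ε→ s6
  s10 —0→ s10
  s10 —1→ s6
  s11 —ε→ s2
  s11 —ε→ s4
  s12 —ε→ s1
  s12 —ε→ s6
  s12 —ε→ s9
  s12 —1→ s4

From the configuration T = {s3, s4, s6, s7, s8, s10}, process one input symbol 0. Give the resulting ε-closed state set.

s3 on 0 → {s1}.
s10 on 0 → {s10}.
No 0-transition from s4, s6, s7, s8.
Union after reading 0: {s1, s10}.
Now take the ε-closure:
From s10 via ε: add s6.
From s6 via ε: add s3.
From s3 via ε: add s7.
No new states can be added; the closed set is {s1, s3, s6, s7, s10}.

{s1, s3, s6, s7, s10}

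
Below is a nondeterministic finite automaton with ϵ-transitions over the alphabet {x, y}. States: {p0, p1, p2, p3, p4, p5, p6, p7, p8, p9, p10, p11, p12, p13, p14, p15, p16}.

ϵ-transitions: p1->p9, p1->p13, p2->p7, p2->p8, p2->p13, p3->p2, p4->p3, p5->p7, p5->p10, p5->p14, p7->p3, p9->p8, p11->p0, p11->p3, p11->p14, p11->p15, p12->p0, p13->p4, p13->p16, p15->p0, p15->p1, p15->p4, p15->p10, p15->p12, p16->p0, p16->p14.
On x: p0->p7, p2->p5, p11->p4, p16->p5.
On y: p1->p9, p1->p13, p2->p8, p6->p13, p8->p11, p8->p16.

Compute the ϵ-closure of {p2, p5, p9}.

Start with {p2, p5, p9}.
From p2 via ϵ: add p7, p8, p13.
From p5 via ϵ: add p10, p14.
From p7 via ϵ: add p3.
From p13 via ϵ: add p4, p16.
From p16 via ϵ: add p0.
No new states can be added; the closed set is {p0, p2, p3, p4, p5, p7, p8, p9, p10, p13, p14, p16}.

{p0, p2, p3, p4, p5, p7, p8, p9, p10, p13, p14, p16}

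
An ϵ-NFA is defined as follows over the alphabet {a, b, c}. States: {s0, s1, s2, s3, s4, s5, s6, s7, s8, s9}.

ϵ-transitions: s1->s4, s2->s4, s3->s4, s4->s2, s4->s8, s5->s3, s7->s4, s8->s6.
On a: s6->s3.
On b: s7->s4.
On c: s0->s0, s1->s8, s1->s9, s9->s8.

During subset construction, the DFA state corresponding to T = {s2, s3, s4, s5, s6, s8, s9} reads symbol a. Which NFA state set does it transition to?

s6 on a → {s3}.
No a-transition from s2, s3, s4, s5, s8, s9.
Union after reading a: {s3}.
Now take the ϵ-closure:
From s3 via ϵ: add s4.
From s4 via ϵ: add s2, s8.
From s8 via ϵ: add s6.
No new states can be added; the closed set is {s2, s3, s4, s6, s8}.

{s2, s3, s4, s6, s8}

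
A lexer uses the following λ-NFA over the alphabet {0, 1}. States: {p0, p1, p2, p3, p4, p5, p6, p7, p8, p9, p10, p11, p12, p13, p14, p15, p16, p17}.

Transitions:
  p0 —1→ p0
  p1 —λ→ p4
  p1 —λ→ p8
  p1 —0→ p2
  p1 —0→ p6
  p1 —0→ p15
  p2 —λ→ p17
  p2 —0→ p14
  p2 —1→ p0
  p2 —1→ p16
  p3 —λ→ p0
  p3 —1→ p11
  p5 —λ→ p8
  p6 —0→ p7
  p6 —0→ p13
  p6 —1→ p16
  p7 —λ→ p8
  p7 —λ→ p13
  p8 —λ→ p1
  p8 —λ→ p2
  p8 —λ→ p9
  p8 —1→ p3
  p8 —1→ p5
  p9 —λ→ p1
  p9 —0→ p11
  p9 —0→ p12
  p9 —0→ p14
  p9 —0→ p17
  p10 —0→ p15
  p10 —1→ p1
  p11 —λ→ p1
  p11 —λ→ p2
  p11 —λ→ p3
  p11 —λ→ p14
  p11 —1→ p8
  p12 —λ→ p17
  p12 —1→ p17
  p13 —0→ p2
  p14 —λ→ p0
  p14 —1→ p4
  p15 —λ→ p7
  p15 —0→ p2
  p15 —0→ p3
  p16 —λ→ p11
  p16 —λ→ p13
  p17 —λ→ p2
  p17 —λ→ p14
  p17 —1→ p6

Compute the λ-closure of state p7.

{p0, p1, p2, p4, p7, p8, p9, p13, p14, p17}

Start with {p7}.
From p7 via λ: add p8, p13.
From p8 via λ: add p1, p2, p9.
From p1 via λ: add p4.
From p2 via λ: add p17.
From p17 via λ: add p14.
From p14 via λ: add p0.
No new states can be added; the closed set is {p0, p1, p2, p4, p7, p8, p9, p13, p14, p17}.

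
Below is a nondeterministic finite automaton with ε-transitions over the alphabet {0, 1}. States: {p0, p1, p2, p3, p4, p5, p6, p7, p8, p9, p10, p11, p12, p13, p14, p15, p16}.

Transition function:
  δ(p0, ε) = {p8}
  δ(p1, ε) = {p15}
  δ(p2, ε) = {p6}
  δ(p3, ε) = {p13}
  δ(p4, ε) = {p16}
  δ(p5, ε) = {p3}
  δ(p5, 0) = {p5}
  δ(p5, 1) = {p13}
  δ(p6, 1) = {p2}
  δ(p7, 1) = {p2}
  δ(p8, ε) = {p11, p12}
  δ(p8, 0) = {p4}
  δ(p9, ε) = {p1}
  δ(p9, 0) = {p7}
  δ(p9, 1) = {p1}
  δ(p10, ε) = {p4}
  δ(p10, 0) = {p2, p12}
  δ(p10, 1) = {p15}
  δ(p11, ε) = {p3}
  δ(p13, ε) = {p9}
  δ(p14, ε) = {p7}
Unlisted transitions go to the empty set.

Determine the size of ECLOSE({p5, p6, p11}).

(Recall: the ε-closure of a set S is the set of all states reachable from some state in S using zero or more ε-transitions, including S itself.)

Start with {p5, p6, p11}.
From p5 via ε: add p3.
From p3 via ε: add p13.
From p13 via ε: add p9.
From p9 via ε: add p1.
From p1 via ε: add p15.
ε-closure = {p1, p3, p5, p6, p9, p11, p13, p15}, which has 8 states.

8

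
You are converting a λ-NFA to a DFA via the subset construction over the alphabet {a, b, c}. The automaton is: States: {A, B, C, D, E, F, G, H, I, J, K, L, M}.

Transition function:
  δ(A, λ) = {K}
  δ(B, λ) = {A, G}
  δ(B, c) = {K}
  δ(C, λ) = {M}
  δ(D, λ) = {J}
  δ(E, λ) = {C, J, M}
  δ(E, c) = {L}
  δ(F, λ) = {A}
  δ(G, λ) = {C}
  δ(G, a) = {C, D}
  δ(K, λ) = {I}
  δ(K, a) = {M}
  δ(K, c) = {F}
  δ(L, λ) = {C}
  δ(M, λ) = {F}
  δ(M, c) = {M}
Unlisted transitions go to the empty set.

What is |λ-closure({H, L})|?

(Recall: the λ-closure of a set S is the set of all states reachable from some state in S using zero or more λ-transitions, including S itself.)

Start with {H, L}.
From L via λ: add C.
From C via λ: add M.
From M via λ: add F.
From F via λ: add A.
From A via λ: add K.
From K via λ: add I.
λ-closure = {A, C, F, H, I, K, L, M}, which has 8 states.

8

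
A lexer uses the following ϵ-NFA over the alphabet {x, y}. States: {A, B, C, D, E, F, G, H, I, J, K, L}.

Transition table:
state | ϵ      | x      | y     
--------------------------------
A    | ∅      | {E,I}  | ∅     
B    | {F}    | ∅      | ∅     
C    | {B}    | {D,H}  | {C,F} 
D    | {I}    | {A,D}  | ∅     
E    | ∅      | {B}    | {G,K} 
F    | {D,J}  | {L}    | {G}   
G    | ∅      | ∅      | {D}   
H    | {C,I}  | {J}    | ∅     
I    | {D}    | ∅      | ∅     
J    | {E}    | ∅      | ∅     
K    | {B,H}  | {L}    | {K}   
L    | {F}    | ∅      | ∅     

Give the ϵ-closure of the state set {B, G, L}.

{B, D, E, F, G, I, J, L}

Start with {B, G, L}.
From B via ϵ: add F.
From F via ϵ: add D, J.
From D via ϵ: add I.
From J via ϵ: add E.
No new states can be added; the closed set is {B, D, E, F, G, I, J, L}.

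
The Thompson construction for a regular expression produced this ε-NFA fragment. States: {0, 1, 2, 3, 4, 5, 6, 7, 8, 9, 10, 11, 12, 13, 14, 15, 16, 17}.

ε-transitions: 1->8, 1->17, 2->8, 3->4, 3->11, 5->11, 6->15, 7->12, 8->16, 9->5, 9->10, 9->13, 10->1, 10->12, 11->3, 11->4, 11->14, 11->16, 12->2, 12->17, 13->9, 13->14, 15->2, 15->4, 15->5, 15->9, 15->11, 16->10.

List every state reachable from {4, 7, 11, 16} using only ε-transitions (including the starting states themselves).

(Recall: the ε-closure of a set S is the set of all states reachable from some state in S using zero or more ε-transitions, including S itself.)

Start with {4, 7, 11, 16}.
From 7 via ε: add 12.
From 11 via ε: add 3, 14.
From 16 via ε: add 10.
From 10 via ε: add 1.
From 12 via ε: add 2, 17.
From 1 via ε: add 8.
No new states can be added; the closed set is {1, 2, 3, 4, 7, 8, 10, 11, 12, 14, 16, 17}.

{1, 2, 3, 4, 7, 8, 10, 11, 12, 14, 16, 17}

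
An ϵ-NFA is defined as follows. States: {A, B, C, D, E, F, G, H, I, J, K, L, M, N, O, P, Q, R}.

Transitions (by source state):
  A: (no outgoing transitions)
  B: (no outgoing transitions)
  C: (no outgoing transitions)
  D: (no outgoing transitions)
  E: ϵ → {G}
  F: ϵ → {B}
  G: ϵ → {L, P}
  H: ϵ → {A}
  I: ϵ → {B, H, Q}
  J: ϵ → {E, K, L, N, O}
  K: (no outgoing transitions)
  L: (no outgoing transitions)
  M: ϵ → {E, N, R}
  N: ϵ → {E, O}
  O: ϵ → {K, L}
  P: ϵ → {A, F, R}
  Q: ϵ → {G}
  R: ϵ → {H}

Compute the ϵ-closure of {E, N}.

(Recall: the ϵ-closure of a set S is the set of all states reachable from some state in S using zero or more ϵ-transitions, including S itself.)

Start with {E, N}.
From E via ϵ: add G.
From N via ϵ: add O.
From G via ϵ: add L, P.
From O via ϵ: add K.
From P via ϵ: add A, F, R.
From F via ϵ: add B.
From R via ϵ: add H.
No new states can be added; the closed set is {A, B, E, F, G, H, K, L, N, O, P, R}.

{A, B, E, F, G, H, K, L, N, O, P, R}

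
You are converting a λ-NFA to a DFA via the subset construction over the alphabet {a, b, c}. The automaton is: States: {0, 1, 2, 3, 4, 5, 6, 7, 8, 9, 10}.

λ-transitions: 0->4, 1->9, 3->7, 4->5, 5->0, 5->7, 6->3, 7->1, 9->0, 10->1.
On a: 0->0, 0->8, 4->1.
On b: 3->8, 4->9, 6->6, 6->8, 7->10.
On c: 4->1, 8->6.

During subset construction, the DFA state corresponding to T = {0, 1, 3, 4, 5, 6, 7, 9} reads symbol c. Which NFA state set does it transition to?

4 on c → {1}.
No c-transition from 0, 1, 3, 5, 6, 7, 9.
Union after reading c: {1}.
Now take the λ-closure:
From 1 via λ: add 9.
From 9 via λ: add 0.
From 0 via λ: add 4.
From 4 via λ: add 5.
From 5 via λ: add 7.
No new states can be added; the closed set is {0, 1, 4, 5, 7, 9}.

{0, 1, 4, 5, 7, 9}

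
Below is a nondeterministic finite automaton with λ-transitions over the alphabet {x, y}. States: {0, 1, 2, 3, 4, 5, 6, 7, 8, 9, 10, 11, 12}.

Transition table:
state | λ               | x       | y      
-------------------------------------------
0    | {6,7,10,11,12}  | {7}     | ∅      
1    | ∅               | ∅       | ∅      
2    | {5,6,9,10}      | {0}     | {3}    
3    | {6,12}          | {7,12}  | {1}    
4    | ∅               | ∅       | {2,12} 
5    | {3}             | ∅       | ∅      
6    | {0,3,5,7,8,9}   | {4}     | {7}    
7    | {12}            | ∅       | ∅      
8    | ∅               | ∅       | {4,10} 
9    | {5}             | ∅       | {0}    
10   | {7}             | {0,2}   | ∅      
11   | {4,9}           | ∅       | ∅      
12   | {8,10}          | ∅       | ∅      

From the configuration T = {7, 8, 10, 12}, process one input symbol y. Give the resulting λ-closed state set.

8 on y → {4, 10}.
No y-transition from 7, 10, 12.
Union after reading y: {4, 10}.
Now take the λ-closure:
From 10 via λ: add 7.
From 7 via λ: add 12.
From 12 via λ: add 8.
No new states can be added; the closed set is {4, 7, 8, 10, 12}.

{4, 7, 8, 10, 12}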